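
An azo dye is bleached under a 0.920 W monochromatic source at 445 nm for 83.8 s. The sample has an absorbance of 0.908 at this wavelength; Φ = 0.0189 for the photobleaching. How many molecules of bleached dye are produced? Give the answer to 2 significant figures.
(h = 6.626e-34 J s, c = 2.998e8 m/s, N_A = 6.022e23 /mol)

2.9e18 molecules

Photon energy at 445 nm: hc/λ = (6.626e-34)(2.998e8)/(445e-9) = 4.464e-19 J.
Energy delivered: (0.920 W)(83.8 s) = 77.10 J.
Photons incident: 77.10 / 4.464e-19 = 1.727e20, i.e. 1.727e20/6.022e23 = 2.868e-4 mol.
Fraction absorbed: 1 − 10^(−0.908) = 0.8764.
Photons absorbed: 0.8764 × 2.868e-4 = 2.514e-4 mol.
Product: Φ × n_abs = 0.0189 × 2.514e-4 = 4.751e-6 mol.
As a count: 4.751e-6 × 6.022e23 = 2.9e18.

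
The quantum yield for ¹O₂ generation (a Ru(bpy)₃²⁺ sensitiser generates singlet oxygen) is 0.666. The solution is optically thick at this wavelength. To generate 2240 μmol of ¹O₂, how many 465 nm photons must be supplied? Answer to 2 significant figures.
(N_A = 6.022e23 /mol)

2.0e21 photons

Product: 2240 μmol = 0.00224 mol.
Photons that must be absorbed: 0.00224 / 0.666 = 0.003363 mol.
Photon count: 0.003363 × 6.022e23 = 2.0e21.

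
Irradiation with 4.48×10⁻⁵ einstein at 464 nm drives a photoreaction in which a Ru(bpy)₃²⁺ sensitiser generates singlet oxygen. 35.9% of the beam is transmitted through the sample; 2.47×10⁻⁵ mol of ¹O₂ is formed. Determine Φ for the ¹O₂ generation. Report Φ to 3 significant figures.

Fraction absorbed: 1 − 35.9/100 = 0.6410.
Photons absorbed: 0.6410 × 4.48×10⁻⁵ = 2.872×10⁻⁵ mol.
Φ = 2.47×10⁻⁵ mol / 2.872×10⁻⁵ mol photons = 0.860.

Φ = 0.860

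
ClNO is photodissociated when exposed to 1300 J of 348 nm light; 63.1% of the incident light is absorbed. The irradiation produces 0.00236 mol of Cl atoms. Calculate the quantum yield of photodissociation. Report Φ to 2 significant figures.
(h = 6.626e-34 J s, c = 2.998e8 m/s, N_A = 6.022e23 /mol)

Φ = 0.99

Photon energy at 348 nm: hc/λ = (6.626e-34)(2.998e8)/(348e-9) = 5.708e-19 J.
Photons incident: 1300 / 5.708e-19 = 2.278e21, i.e. 2.278e21/6.022e23 = 0.003783 mol.
Photons absorbed: 0.631 × 0.003783 = 0.002387 mol.
Φ = 0.00236 mol / 0.002387 mol photons = 0.99.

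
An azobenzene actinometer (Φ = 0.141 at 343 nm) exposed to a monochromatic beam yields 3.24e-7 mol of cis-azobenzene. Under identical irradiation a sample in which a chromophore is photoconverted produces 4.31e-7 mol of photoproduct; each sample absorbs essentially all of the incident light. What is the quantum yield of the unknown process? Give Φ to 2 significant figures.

Φ = 0.19

Photons absorbed by the actinometer: 3.24e-7 / 0.141 = 2.298e-6 mol.
Φ(unknown) = 4.31e-7 / 2.298e-6 = 0.19.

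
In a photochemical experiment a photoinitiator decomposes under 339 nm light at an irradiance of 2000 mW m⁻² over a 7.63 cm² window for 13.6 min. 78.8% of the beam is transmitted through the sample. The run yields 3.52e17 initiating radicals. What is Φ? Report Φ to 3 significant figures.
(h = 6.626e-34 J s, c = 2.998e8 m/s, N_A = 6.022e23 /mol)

Φ = 0.781

Product: 3.52e17 / 6.022e23 = 5.845e-7 mol.
Photon energy at 339 nm: hc/λ = (6.626e-34)(2.998e8)/(339e-9) = 5.860e-19 J.
Energy delivered: (2000 mW m⁻²)(7.63e-4 m²)(816 s) = 1.245 J.
Photons incident: 1.245 / 5.860e-19 = 2.125e18, i.e. 2.125e18/6.022e23 = 3.529e-6 mol.
Fraction absorbed: 1 − 78.8/100 = 0.2120.
Photons absorbed: 0.2120 × 3.529e-6 = 7.481e-7 mol.
Φ = 5.845e-7 mol / 7.481e-7 mol photons = 0.781.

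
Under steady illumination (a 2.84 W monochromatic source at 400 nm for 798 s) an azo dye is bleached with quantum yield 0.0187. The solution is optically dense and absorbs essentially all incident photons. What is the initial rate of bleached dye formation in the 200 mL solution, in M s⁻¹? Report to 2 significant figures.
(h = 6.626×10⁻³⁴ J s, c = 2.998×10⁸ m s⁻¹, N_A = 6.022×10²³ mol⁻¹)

8.9×10⁻⁷ M s⁻¹

Photon energy at 400 nm: hc/λ = (6.626×10⁻³⁴)(2.998×10⁸)/(400×10⁻⁹) = 4.966×10⁻¹⁹ J.
Energy delivered: (2.84 W)(798 s) = 2266 J.
Photons incident: 2266 / 4.966×10⁻¹⁹ = 4.563×10²¹, i.e. 4.563×10²¹/6.022×10²³ = 0.007577 mol.
Product formed: 0.0187 × 0.007577 = 1.417×10⁻⁴ mol.
Rate: 1.417×10⁻⁴ mol / (798 s × 0.2 L) = 8.9×10⁻⁷ M s⁻¹.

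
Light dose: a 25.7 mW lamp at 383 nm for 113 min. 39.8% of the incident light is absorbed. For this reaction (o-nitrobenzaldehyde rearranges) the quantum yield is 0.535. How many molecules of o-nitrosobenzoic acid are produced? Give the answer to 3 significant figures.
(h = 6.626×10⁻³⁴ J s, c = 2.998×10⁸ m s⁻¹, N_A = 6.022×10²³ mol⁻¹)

7.15×10¹⁹ molecules

Photon energy at 383 nm: hc/λ = (6.626×10⁻³⁴)(2.998×10⁸)/(383×10⁻⁹) = 5.187×10⁻¹⁹ J.
Energy delivered: (25.7 mW)(6780 s) = 174.2 J.
Photons incident: 174.2 / 5.187×10⁻¹⁹ = 3.358×10²⁰, i.e. 3.358×10²⁰/6.022×10²³ = 5.576×10⁻⁴ mol.
Photons absorbed: 0.398 × 5.576×10⁻⁴ = 2.219×10⁻⁴ mol.
Product: Φ × n_abs = 0.535 × 2.219×10⁻⁴ = 1.187×10⁻⁴ mol.
As a count: 1.187×10⁻⁴ × 6.022×10²³ = 7.15×10¹⁹.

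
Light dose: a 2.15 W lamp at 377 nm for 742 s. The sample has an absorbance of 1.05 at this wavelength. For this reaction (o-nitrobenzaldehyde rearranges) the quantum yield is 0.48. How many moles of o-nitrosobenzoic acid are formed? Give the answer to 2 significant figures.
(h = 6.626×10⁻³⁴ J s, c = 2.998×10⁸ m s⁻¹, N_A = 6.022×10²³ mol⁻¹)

0.0022 mol

Photon energy at 377 nm: hc/λ = (6.626×10⁻³⁴)(2.998×10⁸)/(377×10⁻⁹) = 5.269×10⁻¹⁹ J.
Energy delivered: (2.15 W)(742 s) = 1595 J.
Photons incident: 1595 / 5.269×10⁻¹⁹ = 3.027×10²¹, i.e. 3.027×10²¹/6.022×10²³ = 0.005027 mol.
Fraction absorbed: 1 − 10^(−1.05) = 0.9109.
Photons absorbed: 0.9109 × 0.005027 = 0.004579 mol.
Product: Φ × n_abs = 0.48 × 0.004579 = 0.002198 mol.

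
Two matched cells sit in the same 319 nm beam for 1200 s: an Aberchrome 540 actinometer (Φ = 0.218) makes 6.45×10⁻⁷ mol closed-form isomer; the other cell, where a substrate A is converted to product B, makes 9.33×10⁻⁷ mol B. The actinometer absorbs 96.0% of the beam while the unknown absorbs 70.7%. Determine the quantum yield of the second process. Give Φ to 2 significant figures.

Φ = 0.43

Photons absorbed by the actinometer: 6.45×10⁻⁷ / 0.218 = 2.959×10⁻⁶ mol.
Incident flux: 2.959×10⁻⁶ / 0.960 = 3.082×10⁻⁶ einstein.
Absorbed by unknown: 0.707 × 3.082×10⁻⁶ = 2.179×10⁻⁶ mol.
Φ(unknown) = 9.33×10⁻⁷ / 2.179×10⁻⁶ = 0.43.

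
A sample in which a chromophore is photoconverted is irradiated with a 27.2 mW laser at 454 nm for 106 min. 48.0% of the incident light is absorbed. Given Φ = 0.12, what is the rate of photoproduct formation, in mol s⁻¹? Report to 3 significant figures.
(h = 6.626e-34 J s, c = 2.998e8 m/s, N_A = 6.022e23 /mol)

Photon energy at 454 nm: hc/λ = (6.626e-34)(2.998e8)/(454e-9) = 4.375e-19 J.
Energy delivered: (27.2 mW)(6360 s) = 173.0 J.
Photons incident: 173.0 / 4.375e-19 = 3.954e20, i.e. 3.954e20/6.022e23 = 6.566e-4 mol.
Photons absorbed: 0.480 × 6.566e-4 = 3.152e-4 mol.
Product formed: 0.12 × 3.152e-4 = 3.782e-5 mol.
Rate: 3.782e-5 / 6360 s = 5.95e-9 mol s⁻¹.

5.95e-9 mol s⁻¹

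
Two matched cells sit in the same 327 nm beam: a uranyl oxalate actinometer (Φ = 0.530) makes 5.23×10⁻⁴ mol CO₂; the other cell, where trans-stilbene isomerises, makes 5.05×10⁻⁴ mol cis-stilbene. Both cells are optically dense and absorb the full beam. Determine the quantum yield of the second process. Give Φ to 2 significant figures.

Φ = 0.51

Photons absorbed by the actinometer: 5.23×10⁻⁴ / 0.530 = 9.868×10⁻⁴ mol.
Φ(unknown) = 5.05×10⁻⁴ / 9.868×10⁻⁴ = 0.51.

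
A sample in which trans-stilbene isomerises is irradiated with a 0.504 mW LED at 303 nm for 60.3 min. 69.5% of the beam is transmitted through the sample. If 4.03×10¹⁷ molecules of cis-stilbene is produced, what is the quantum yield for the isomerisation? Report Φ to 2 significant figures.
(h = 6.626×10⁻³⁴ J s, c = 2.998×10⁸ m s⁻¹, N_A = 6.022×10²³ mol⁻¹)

Φ = 0.48

Product: 4.03×10¹⁷ / 6.022×10²³ = 6.692×10⁻⁷ mol.
Photon energy at 303 nm: hc/λ = (6.626×10⁻³⁴)(2.998×10⁸)/(303×10⁻⁹) = 6.556×10⁻¹⁹ J.
Energy delivered: (0.504 mW)(3618 s) = 1.823 J.
Photons incident: 1.823 / 6.556×10⁻¹⁹ = 2.781×10¹⁸, i.e. 2.781×10¹⁸/6.022×10²³ = 4.618×10⁻⁶ mol.
Fraction absorbed: 1 − 69.5/100 = 0.3050.
Photons absorbed: 0.3050 × 4.618×10⁻⁶ = 1.408×10⁻⁶ mol.
Φ = 6.692×10⁻⁷ mol / 1.408×10⁻⁶ mol photons = 0.48.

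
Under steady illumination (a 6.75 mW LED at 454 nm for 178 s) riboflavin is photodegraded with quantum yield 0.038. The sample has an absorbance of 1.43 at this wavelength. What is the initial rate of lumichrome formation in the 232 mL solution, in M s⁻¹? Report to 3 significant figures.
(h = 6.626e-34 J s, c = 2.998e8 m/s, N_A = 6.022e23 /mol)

4.04e-9 M s⁻¹

Photon energy at 454 nm: hc/λ = (6.626e-34)(2.998e8)/(454e-9) = 4.375e-19 J.
Energy delivered: (6.75 mW)(178 s) = 1.202 J.
Photons incident: 1.202 / 4.375e-19 = 2.747e18, i.e. 2.747e18/6.022e23 = 4.562e-6 mol.
Fraction absorbed: 1 − 10^(−1.43) = 0.9628.
Photons absorbed: 0.9628 × 4.562e-6 = 4.392e-6 mol.
Product formed: 0.038 × 4.392e-6 = 1.669e-7 mol.
Rate: 1.669e-7 mol / (178 s × 0.232 L) = 4.04e-9 M s⁻¹.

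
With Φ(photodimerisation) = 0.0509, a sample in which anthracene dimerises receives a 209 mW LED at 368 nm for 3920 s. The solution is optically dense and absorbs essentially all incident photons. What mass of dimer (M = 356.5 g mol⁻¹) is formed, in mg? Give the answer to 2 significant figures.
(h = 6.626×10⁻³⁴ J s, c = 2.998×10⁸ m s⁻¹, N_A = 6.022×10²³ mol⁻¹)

Photon energy at 368 nm: hc/λ = (6.626×10⁻³⁴)(2.998×10⁸)/(368×10⁻⁹) = 5.398×10⁻¹⁹ J.
Energy delivered: (209 mW)(3920 s) = 819.3 J.
Photons incident: 819.3 / 5.398×10⁻¹⁹ = 1.518×10²¹, i.e. 1.518×10²¹/6.022×10²³ = 0.002521 mol.
Product: Φ × n_abs = 0.0509 × 0.002521 = 1.283×10⁻⁴ mol.
Mass: 1.283×10⁻⁴ × 356.5 = 0.04574 g = 46 mg.

46 mg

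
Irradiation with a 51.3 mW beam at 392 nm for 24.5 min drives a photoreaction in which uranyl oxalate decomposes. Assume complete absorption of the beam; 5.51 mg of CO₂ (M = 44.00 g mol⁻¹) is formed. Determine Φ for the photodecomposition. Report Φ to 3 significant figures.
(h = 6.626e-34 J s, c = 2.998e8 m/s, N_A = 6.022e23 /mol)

Product: 5.51 mg / 44.00 g mol⁻¹ = 1.252e-4 mol.
Photon energy at 392 nm: hc/λ = (6.626e-34)(2.998e8)/(392e-9) = 5.068e-19 J.
Energy delivered: (51.3 mW)(1470 s) = 75.41 J.
Photons incident: 75.41 / 5.068e-19 = 1.488e20, i.e. 1.488e20/6.022e23 = 2.471e-4 mol.
Φ = 1.252e-4 mol / 2.471e-4 mol photons = 0.507.

Φ = 0.507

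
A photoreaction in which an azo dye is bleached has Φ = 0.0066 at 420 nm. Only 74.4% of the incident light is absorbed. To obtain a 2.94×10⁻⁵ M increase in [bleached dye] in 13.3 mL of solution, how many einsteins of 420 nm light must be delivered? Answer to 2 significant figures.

8.0×10⁻⁵ einstein

Product: (2.94×10⁻⁵ M)(0.0133 L) = 3.910×10⁻⁷ mol.
Photons that must be absorbed: 3.910×10⁻⁷ / 0.0066 = 5.924×10⁻⁵ mol.
Incident photons needed: 5.924×10⁻⁵ / 0.744 = 7.962×10⁻⁵ mol.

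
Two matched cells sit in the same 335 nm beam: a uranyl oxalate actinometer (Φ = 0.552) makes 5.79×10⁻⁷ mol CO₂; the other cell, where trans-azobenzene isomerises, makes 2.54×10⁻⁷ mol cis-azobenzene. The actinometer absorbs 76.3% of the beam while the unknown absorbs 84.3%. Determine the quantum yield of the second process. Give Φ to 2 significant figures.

Φ = 0.22

Photons absorbed by the actinometer: 5.79×10⁻⁷ / 0.552 = 1.049×10⁻⁶ mol.
Incident flux: 1.049×10⁻⁶ / 0.763 = 1.375×10⁻⁶ einstein.
Absorbed by unknown: 0.843 × 1.375×10⁻⁶ = 1.159×10⁻⁶ mol.
Φ(unknown) = 2.54×10⁻⁷ / 1.159×10⁻⁶ = 0.22.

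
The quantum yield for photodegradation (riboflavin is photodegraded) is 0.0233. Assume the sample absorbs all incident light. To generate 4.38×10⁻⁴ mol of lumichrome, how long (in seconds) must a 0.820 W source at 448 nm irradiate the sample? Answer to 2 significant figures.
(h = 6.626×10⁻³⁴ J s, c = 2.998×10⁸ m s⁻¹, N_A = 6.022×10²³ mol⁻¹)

t ≈ 6100 s

Photons that must be absorbed: 4.38×10⁻⁴ / 0.0233 = 0.01880 mol.
Photon energy: hc/λ = 4.434×10⁻¹⁹ J; per mole, 2.670×10⁵ J mol⁻¹.
Energy required: 0.01880 × 2.670×10⁵ = 5020 J.
Time: 5020 J / 0.82 W = 6100 s.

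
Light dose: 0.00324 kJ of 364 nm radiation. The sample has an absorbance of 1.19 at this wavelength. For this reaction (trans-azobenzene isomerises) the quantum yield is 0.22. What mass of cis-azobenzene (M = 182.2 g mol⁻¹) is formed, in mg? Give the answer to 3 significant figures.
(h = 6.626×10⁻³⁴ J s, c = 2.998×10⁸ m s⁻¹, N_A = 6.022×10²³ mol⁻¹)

0.370 mg

Photon energy at 364 nm: hc/λ = (6.626×10⁻³⁴)(2.998×10⁸)/(364×10⁻⁹) = 5.457×10⁻¹⁹ J.
Incident energy: 0.00324 kJ = 3.24 J.
Photons incident: 3.24 / 5.457×10⁻¹⁹ = 5.937×10¹⁸, i.e. 5.937×10¹⁸/6.022×10²³ = 9.859×10⁻⁶ mol.
Fraction absorbed: 1 − 10^(−1.19) = 0.9354.
Photons absorbed: 0.9354 × 9.859×10⁻⁶ = 9.222×10⁻⁶ mol.
Product: Φ × n_abs = 0.22 × 9.222×10⁻⁶ = 2.029×10⁻⁶ mol.
Mass: 2.029×10⁻⁶ × 182.2 = 3.697×10⁻⁴ g = 0.370 mg.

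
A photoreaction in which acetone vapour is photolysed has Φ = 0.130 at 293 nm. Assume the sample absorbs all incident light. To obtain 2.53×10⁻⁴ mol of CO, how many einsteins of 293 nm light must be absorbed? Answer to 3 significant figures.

0.00195 einstein

Photons that must be absorbed: 2.53×10⁻⁴ / 0.130 = 0.001946 mol.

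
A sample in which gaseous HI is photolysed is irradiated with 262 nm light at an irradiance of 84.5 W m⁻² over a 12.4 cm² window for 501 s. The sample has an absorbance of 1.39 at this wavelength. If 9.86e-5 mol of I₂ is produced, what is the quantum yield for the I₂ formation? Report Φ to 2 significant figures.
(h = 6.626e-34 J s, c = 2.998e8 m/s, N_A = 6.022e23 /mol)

Photon energy at 262 nm: hc/λ = (6.626e-34)(2.998e8)/(262e-9) = 7.582e-19 J.
Energy delivered: (84.5 W m⁻²)(12.4e-4 m²)(501 s) = 52.49 J.
Photons incident: 52.49 / 7.582e-19 = 6.923e19, i.e. 6.923e19/6.022e23 = 1.150e-4 mol.
Fraction absorbed: 1 − 10^(−1.39) = 0.9593.
Photons absorbed: 0.9593 × 1.150e-4 = 1.103e-4 mol.
Φ = 9.86e-5 mol / 1.103e-4 mol photons = 0.89.

Φ = 0.89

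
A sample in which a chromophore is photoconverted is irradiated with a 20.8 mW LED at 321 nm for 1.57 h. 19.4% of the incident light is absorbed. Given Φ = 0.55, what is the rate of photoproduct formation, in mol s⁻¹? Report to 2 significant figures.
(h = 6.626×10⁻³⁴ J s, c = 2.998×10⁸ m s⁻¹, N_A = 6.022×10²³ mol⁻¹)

6.0×10⁻⁹ mol s⁻¹

Photon energy at 321 nm: hc/λ = (6.626×10⁻³⁴)(2.998×10⁸)/(321×10⁻⁹) = 6.188×10⁻¹⁹ J.
Energy delivered: (20.8 mW)(5652 s) = 117.6 J.
Photons incident: 117.6 / 6.188×10⁻¹⁹ = 1.900×10²⁰, i.e. 1.900×10²⁰/6.022×10²³ = 3.155×10⁻⁴ mol.
Photons absorbed: 0.194 × 3.155×10⁻⁴ = 6.121×10⁻⁵ mol.
Product formed: 0.55 × 6.121×10⁻⁵ = 3.367×10⁻⁵ mol.
Rate: 3.367×10⁻⁵ / 5652 s = 6.0×10⁻⁹ mol s⁻¹.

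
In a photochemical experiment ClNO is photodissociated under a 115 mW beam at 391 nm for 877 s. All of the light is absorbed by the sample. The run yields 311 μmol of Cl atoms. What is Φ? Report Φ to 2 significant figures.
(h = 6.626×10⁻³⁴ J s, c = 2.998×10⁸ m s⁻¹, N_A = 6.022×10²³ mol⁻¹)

Product: 311 μmol = 3.11×10⁻⁴ mol.
Photon energy at 391 nm: hc/λ = (6.626×10⁻³⁴)(2.998×10⁸)/(391×10⁻⁹) = 5.080×10⁻¹⁹ J.
Energy delivered: (115 mW)(877 s) = 100.9 J.
Photons incident: 100.9 / 5.080×10⁻¹⁹ = 1.986×10²⁰, i.e. 1.986×10²⁰/6.022×10²³ = 3.298×10⁻⁴ mol.
Φ = 3.11×10⁻⁴ mol / 3.298×10⁻⁴ mol photons = 0.94.

Φ = 0.94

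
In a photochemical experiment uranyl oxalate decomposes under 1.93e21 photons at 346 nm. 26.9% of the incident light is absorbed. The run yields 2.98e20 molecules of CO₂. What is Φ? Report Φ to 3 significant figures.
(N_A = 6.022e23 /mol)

Product: 2.98e20 / 6.022e23 = 4.949e-4 mol.
Moles of photons: 1.93e21 / 6.022e23 = 0.003205 mol.
Photons absorbed: 0.269 × 0.003205 = 8.621e-4 mol.
Φ = 4.949e-4 mol / 8.621e-4 mol photons = 0.574.

Φ = 0.574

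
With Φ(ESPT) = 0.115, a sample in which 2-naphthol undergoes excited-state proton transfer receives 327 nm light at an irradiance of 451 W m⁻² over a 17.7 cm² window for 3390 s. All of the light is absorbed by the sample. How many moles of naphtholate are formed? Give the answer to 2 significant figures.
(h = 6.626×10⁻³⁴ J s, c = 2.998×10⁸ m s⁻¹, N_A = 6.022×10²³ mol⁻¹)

8.5×10⁻⁴ mol

Photon energy at 327 nm: hc/λ = (6.626×10⁻³⁴)(2.998×10⁸)/(327×10⁻⁹) = 6.075×10⁻¹⁹ J.
Energy delivered: (451 W m⁻²)(17.7×10⁻⁴ m²)(3390 s) = 2706 J.
Photons incident: 2706 / 6.075×10⁻¹⁹ = 4.454×10²¹, i.e. 4.454×10²¹/6.022×10²³ = 0.007396 mol.
Product: Φ × n_abs = 0.115 × 0.007396 = 8.505×10⁻⁴ mol.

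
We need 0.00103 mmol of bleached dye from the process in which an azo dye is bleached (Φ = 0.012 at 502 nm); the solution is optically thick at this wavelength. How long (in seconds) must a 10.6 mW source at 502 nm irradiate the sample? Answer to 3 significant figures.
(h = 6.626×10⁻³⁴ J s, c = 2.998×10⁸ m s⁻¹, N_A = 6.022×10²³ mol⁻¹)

Product: 0.00103 mmol = 1.03×10⁻⁶ mol.
Photons that must be absorbed: 1.03×10⁻⁶ / 0.012 = 8.583×10⁻⁵ mol.
Photon energy: hc/λ = 3.957×10⁻¹⁹ J; per mole, 2.383×10⁵ J mol⁻¹.
Energy required: 8.583×10⁻⁵ × 2.383×10⁵ = 20.45 J.
Time: 20.45 J / 0.0106 W = 1930 s.

t ≈ 1930 s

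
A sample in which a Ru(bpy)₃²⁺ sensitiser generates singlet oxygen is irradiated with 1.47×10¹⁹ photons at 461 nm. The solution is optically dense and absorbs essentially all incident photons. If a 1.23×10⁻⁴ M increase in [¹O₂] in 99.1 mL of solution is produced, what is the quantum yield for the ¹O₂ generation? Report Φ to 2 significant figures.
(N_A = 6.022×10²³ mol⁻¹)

Φ = 0.50

Product: (1.23×10⁻⁴ M)(0.0991 L) = 1.219×10⁻⁵ mol.
Moles of photons: 1.47×10¹⁹ / 6.022×10²³ = 2.441×10⁻⁵ mol.
Φ = 1.219×10⁻⁵ mol / 2.441×10⁻⁵ mol photons = 0.50.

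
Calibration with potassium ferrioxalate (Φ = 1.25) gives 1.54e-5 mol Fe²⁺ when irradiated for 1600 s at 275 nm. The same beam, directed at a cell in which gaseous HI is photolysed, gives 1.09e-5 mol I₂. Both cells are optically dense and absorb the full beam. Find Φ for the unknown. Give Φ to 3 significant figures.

Photons absorbed by the actinometer: 1.54e-5 / 1.25 = 1.232e-5 mol.
Φ(unknown) = 1.09e-5 / 1.232e-5 = 0.885.

Φ = 0.885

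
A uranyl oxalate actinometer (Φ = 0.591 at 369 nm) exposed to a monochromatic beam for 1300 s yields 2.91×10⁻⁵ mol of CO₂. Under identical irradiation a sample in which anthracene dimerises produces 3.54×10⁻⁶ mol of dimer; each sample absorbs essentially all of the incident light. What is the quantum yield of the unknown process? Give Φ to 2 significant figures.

Photons absorbed by the actinometer: 2.91×10⁻⁵ / 0.591 = 4.924×10⁻⁵ mol.
Φ(unknown) = 3.54×10⁻⁶ / 4.924×10⁻⁵ = 0.072.

Φ = 0.072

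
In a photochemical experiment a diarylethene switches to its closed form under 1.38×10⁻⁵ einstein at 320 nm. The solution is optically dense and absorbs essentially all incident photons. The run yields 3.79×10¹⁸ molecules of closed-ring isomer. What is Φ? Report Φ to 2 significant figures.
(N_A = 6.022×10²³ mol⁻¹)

Product: 3.79×10¹⁸ / 6.022×10²³ = 6.294×10⁻⁶ mol.
Φ = 6.294×10⁻⁶ mol / 1.38×10⁻⁵ mol photons = 0.46.

Φ = 0.46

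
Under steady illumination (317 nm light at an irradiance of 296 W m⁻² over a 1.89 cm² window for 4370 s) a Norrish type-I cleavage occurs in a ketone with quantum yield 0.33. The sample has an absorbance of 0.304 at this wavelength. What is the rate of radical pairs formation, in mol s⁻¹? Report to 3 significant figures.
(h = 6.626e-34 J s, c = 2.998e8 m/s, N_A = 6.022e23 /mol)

Photon energy at 317 nm: hc/λ = (6.626e-34)(2.998e8)/(317e-9) = 6.266e-19 J.
Energy delivered: (296 W m⁻²)(1.89e-4 m²)(4370 s) = 244.5 J.
Photons incident: 244.5 / 6.266e-19 = 3.902e20, i.e. 3.902e20/6.022e23 = 6.480e-4 mol.
Fraction absorbed: 1 − 10^(−0.304) = 0.5034.
Photons absorbed: 0.5034 × 6.480e-4 = 3.262e-4 mol.
Product formed: 0.33 × 3.262e-4 = 1.076e-4 mol.
Rate: 1.076e-4 / 4370 s = 2.46e-8 mol s⁻¹.

2.46e-8 mol s⁻¹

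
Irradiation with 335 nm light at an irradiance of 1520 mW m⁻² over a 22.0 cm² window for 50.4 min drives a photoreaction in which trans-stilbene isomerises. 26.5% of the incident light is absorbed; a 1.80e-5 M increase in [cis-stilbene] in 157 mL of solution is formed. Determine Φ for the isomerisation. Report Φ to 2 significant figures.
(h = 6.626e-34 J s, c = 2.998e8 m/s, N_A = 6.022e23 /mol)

Product: (1.80e-5 M)(0.157 L) = 2.826e-6 mol.
Photon energy at 335 nm: hc/λ = (6.626e-34)(2.998e8)/(335e-9) = 5.930e-19 J.
Energy delivered: (1520 mW m⁻²)(22.0e-4 m²)(3024 s) = 10.11 J.
Photons incident: 10.11 / 5.930e-19 = 1.705e19, i.e. 1.705e19/6.022e23 = 2.831e-5 mol.
Photons absorbed: 0.265 × 2.831e-5 = 7.502e-6 mol.
Φ = 2.826e-6 mol / 7.502e-6 mol photons = 0.38.

Φ = 0.38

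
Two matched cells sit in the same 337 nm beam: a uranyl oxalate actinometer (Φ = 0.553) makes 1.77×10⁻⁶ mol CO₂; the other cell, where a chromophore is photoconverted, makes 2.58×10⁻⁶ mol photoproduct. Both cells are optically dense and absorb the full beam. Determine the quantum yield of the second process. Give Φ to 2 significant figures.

Φ = 0.81

Photons absorbed by the actinometer: 1.77×10⁻⁶ / 0.553 = 3.201×10⁻⁶ mol.
Φ(unknown) = 2.58×10⁻⁶ / 3.201×10⁻⁶ = 0.81.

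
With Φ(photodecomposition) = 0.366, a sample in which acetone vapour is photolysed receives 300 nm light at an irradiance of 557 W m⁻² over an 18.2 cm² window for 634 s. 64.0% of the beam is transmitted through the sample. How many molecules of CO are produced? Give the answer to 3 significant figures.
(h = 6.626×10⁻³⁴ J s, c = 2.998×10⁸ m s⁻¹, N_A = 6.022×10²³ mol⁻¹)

Photon energy at 300 nm: hc/λ = (6.626×10⁻³⁴)(2.998×10⁸)/(300×10⁻⁹) = 6.622×10⁻¹⁹ J.
Energy delivered: (557 W m⁻²)(18.2×10⁻⁴ m²)(634 s) = 642.7 J.
Photons incident: 642.7 / 6.622×10⁻¹⁹ = 9.706×10²⁰, i.e. 9.706×10²⁰/6.022×10²³ = 0.001612 mol.
Fraction absorbed: 1 − 64.0/100 = 0.3600.
Photons absorbed: 0.3600 × 0.001612 = 5.803×10⁻⁴ mol.
Product: Φ × n_abs = 0.366 × 5.803×10⁻⁴ = 2.124×10⁻⁴ mol.
As a count: 2.124×10⁻⁴ × 6.022×10²³ = 1.28×10²⁰.

1.28×10²⁰ molecules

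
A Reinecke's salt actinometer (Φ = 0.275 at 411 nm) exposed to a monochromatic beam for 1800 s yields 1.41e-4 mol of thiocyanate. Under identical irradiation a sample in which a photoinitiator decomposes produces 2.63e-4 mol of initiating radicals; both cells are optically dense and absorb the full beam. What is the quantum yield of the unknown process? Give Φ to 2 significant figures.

Φ = 0.51

Photons absorbed by the actinometer: 1.41e-4 / 0.275 = 5.127e-4 mol.
Φ(unknown) = 2.63e-4 / 5.127e-4 = 0.51.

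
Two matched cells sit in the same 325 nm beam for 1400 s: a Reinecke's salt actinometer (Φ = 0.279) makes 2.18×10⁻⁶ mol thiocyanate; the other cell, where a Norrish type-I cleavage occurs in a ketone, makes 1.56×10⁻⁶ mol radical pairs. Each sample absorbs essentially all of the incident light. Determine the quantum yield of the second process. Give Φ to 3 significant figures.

Φ = 0.200

Photons absorbed by the actinometer: 2.18×10⁻⁶ / 0.279 = 7.814×10⁻⁶ mol.
Φ(unknown) = 1.56×10⁻⁶ / 7.814×10⁻⁶ = 0.200.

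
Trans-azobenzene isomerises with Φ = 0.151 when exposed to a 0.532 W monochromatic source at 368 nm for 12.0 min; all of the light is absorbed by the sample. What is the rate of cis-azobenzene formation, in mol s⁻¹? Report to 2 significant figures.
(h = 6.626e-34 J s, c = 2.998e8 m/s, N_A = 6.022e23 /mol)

Photon energy at 368 nm: hc/λ = (6.626e-34)(2.998e8)/(368e-9) = 5.398e-19 J.
Energy delivered: (0.532 W)(720 s) = 383.0 J.
Photons incident: 383.0 / 5.398e-19 = 7.095e20, i.e. 7.095e20/6.022e23 = 0.001178 mol.
Product formed: 0.151 × 0.001178 = 1.779e-4 mol.
Rate: 1.779e-4 / 720 s = 2.5e-7 mol s⁻¹.

2.5e-7 mol s⁻¹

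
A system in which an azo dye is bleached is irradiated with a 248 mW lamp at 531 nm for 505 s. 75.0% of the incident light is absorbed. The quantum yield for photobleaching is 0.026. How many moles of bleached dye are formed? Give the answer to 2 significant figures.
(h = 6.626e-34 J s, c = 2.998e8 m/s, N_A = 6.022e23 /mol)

Photon energy at 531 nm: hc/λ = (6.626e-34)(2.998e8)/(531e-9) = 3.741e-19 J.
Energy delivered: (248 mW)(505 s) = 125.2 J.
Photons incident: 125.2 / 3.741e-19 = 3.347e20, i.e. 3.347e20/6.022e23 = 5.558e-4 mol.
Photons absorbed: 0.750 × 5.558e-4 = 4.168e-4 mol.
Product: Φ × n_abs = 0.026 × 4.168e-4 = 1.084e-5 mol.

1.1e-5 mol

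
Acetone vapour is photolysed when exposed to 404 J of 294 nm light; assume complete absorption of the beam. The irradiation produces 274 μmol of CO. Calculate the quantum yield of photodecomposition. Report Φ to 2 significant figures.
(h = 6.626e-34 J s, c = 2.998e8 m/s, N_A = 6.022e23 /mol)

Product: 274 μmol = 2.74e-4 mol.
Photon energy at 294 nm: hc/λ = (6.626e-34)(2.998e8)/(294e-9) = 6.757e-19 J.
Photons incident: 404 / 6.757e-19 = 5.979e20, i.e. 5.979e20/6.022e23 = 9.929e-4 mol.
Φ = 2.74e-4 mol / 9.929e-4 mol photons = 0.28.

Φ = 0.28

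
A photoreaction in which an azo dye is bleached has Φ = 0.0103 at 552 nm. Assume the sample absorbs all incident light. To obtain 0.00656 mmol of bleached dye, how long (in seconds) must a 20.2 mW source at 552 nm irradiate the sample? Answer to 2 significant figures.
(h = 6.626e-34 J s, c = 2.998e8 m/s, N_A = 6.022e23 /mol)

t ≈ 6800 s

Product: 0.00656 mmol = 6.56e-6 mol.
Photons that must be absorbed: 6.56e-6 / 0.0103 = 6.369e-4 mol.
Photon energy: hc/λ = 3.599e-19 J; per mole, 2.167e5 J mol⁻¹.
Energy required: 6.369e-4 × 2.167e5 = 138.0 J.
Time: 138.0 J / 0.0202 W = 6800 s.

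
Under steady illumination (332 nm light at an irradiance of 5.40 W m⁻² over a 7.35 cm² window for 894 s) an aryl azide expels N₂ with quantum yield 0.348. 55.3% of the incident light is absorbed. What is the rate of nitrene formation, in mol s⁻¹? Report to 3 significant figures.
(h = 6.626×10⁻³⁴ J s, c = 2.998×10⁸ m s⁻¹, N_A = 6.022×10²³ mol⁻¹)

2.12×10⁻⁹ mol s⁻¹

Photon energy at 332 nm: hc/λ = (6.626×10⁻³⁴)(2.998×10⁸)/(332×10⁻⁹) = 5.983×10⁻¹⁹ J.
Energy delivered: (5.40 W m⁻²)(7.35×10⁻⁴ m²)(894 s) = 3.548 J.
Photons incident: 3.548 / 5.983×10⁻¹⁹ = 5.930×10¹⁸, i.e. 5.930×10¹⁸/6.022×10²³ = 9.847×10⁻⁶ mol.
Photons absorbed: 0.553 × 9.847×10⁻⁶ = 5.445×10⁻⁶ mol.
Product formed: 0.348 × 5.445×10⁻⁶ = 1.895×10⁻⁶ mol.
Rate: 1.895×10⁻⁶ / 894 s = 2.12×10⁻⁹ mol s⁻¹.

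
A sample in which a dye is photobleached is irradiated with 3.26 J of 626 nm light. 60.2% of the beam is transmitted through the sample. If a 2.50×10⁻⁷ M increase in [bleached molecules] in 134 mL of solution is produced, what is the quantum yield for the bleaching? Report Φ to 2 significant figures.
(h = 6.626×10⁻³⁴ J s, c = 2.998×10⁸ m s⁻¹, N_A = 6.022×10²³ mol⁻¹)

Φ = 0.0049

Product: (2.50×10⁻⁷ M)(0.134 L) = 3.350×10⁻⁸ mol.
Photon energy at 626 nm: hc/λ = (6.626×10⁻³⁴)(2.998×10⁸)/(626×10⁻⁹) = 3.173×10⁻¹⁹ J.
Photons incident: 3.26 / 3.173×10⁻¹⁹ = 1.027×10¹⁹, i.e. 1.027×10¹⁹/6.022×10²³ = 1.705×10⁻⁵ mol.
Fraction absorbed: 1 − 60.2/100 = 0.3980.
Photons absorbed: 0.3980 × 1.705×10⁻⁵ = 6.786×10⁻⁶ mol.
Φ = 3.350×10⁻⁸ mol / 6.786×10⁻⁶ mol photons = 0.0049.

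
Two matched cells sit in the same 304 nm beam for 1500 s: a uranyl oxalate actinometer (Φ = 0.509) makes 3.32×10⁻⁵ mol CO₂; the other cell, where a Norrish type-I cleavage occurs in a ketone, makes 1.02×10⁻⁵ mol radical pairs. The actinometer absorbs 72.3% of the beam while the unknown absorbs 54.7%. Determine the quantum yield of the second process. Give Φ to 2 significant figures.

Φ = 0.21

Photons absorbed by the actinometer: 3.32×10⁻⁵ / 0.509 = 6.523×10⁻⁵ mol.
Incident flux: 6.523×10⁻⁵ / 0.723 = 9.022×10⁻⁵ einstein.
Absorbed by unknown: 0.547 × 9.022×10⁻⁵ = 4.935×10⁻⁵ mol.
Φ(unknown) = 1.02×10⁻⁵ / 4.935×10⁻⁵ = 0.21.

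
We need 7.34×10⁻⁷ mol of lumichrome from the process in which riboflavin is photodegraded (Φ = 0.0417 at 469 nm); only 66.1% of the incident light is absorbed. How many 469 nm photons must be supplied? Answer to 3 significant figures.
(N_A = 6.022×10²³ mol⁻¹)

Photons that must be absorbed: 7.34×10⁻⁷ / 0.0417 = 1.760×10⁻⁵ mol.
Incident photons needed: 1.760×10⁻⁵ / 0.661 = 2.663×10⁻⁵ mol.
Photon count: 2.663×10⁻⁵ × 6.022×10²³ = 1.60×10¹⁹.

1.60×10¹⁹ photons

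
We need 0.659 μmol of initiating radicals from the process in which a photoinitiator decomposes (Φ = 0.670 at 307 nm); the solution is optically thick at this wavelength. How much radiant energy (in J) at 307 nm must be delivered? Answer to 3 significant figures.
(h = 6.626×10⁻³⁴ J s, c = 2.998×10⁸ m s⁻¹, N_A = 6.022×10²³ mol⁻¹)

Product: 0.659 μmol = 6.59×10⁻⁷ mol.
Photons that must be absorbed: 6.59×10⁻⁷ / 0.670 = 9.836×10⁻⁷ mol.
Photon energy: hc/λ = 6.471×10⁻¹⁹ J; per mole, 3.897×10⁵ J mol⁻¹.
Energy required: 9.836×10⁻⁷ × 3.897×10⁵ = 0.383 J.

0.383 J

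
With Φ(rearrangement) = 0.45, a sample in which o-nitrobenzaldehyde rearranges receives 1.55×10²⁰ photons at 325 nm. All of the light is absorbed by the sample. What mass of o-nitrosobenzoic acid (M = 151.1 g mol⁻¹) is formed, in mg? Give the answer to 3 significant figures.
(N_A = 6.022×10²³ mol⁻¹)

Moles of photons: 1.55×10²⁰ / 6.022×10²³ = 2.574×10⁻⁴ mol.
Product: Φ × n_abs = 0.45 × 2.574×10⁻⁴ = 1.158×10⁻⁴ mol.
Mass: 1.158×10⁻⁴ × 151.1 = 0.01750 g = 17.5 mg.

17.5 mg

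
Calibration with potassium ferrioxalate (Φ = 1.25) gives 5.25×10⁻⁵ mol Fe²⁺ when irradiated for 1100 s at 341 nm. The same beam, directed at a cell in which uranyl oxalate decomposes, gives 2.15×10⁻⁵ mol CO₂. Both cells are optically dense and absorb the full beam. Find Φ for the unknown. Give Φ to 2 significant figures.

Φ = 0.51

Photons absorbed by the actinometer: 5.25×10⁻⁵ / 1.25 = 4.200×10⁻⁵ mol.
Φ(unknown) = 2.15×10⁻⁵ / 4.200×10⁻⁵ = 0.51.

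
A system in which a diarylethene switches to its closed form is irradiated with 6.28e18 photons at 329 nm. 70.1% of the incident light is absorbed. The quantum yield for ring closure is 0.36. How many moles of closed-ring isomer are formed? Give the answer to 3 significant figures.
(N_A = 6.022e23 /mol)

Moles of photons: 6.28e18 / 6.022e23 = 1.043e-5 mol.
Photons absorbed: 0.701 × 1.043e-5 = 7.311e-6 mol.
Product: Φ × n_abs = 0.36 × 7.311e-6 = 2.632e-6 mol.

2.63e-6 mol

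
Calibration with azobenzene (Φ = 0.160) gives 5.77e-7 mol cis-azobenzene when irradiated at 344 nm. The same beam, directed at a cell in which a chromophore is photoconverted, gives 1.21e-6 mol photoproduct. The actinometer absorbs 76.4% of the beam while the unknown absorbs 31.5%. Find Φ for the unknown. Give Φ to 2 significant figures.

Φ = 0.81

Photons absorbed by the actinometer: 5.77e-7 / 0.160 = 3.606e-6 mol.
Incident flux: 3.606e-6 / 0.764 = 4.720e-6 einstein.
Absorbed by unknown: 0.315 × 4.720e-6 = 1.487e-6 mol.
Φ(unknown) = 1.21e-6 / 1.487e-6 = 0.81.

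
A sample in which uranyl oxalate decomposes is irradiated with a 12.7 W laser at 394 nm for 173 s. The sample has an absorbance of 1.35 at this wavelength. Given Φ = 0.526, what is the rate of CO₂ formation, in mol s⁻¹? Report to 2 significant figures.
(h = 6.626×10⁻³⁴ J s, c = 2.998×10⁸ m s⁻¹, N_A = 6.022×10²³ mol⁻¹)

2.1×10⁻⁵ mol s⁻¹

Photon energy at 394 nm: hc/λ = (6.626×10⁻³⁴)(2.998×10⁸)/(394×10⁻⁹) = 5.042×10⁻¹⁹ J.
Energy delivered: (12.7 W)(173 s) = 2197 J.
Photons incident: 2197 / 5.042×10⁻¹⁹ = 4.357×10²¹, i.e. 4.357×10²¹/6.022×10²³ = 0.007235 mol.
Fraction absorbed: 1 − 10^(−1.35) = 0.9553.
Photons absorbed: 0.9553 × 0.007235 = 0.006912 mol.
Product formed: 0.526 × 0.006912 = 0.003636 mol.
Rate: 0.003636 / 173 s = 2.1×10⁻⁵ mol s⁻¹.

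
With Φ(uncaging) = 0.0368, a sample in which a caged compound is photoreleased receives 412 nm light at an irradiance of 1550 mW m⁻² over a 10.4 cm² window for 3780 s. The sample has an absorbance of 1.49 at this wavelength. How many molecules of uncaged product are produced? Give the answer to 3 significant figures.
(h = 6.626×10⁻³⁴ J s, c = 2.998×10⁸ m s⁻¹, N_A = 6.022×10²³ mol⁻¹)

4.50×10¹⁷ molecules

Photon energy at 412 nm: hc/λ = (6.626×10⁻³⁴)(2.998×10⁸)/(412×10⁻⁹) = 4.822×10⁻¹⁹ J.
Energy delivered: (1550 mW m⁻²)(10.4×10⁻⁴ m²)(3780 s) = 6.093 J.
Photons incident: 6.093 / 4.822×10⁻¹⁹ = 1.264×10¹⁹, i.e. 1.264×10¹⁹/6.022×10²³ = 2.099×10⁻⁵ mol.
Fraction absorbed: 1 − 10^(−1.49) = 0.9676.
Photons absorbed: 0.9676 × 2.099×10⁻⁵ = 2.031×10⁻⁵ mol.
Product: Φ × n_abs = 0.0368 × 2.031×10⁻⁵ = 7.474×10⁻⁷ mol.
As a count: 7.474×10⁻⁷ × 6.022×10²³ = 4.50×10¹⁷.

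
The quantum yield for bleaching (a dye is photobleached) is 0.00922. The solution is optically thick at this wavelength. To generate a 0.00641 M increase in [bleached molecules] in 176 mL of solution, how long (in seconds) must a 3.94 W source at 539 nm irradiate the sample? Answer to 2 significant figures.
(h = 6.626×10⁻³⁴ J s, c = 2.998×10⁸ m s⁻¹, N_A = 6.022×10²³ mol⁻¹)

t ≈ 6900 s

Product: (0.00641 M)(0.176 L) = 0.001128 mol.
Photons that must be absorbed: 0.001128 / 0.00922 = 0.1223 mol.
Photon energy: hc/λ = 3.685×10⁻¹⁹ J; per mole, 2.219×10⁵ J mol⁻¹.
Energy required: 0.1223 × 2.219×10⁵ = 2.714×10⁴ J.
Time: 2.714×10⁴ J / 3.94 W = 6900 s.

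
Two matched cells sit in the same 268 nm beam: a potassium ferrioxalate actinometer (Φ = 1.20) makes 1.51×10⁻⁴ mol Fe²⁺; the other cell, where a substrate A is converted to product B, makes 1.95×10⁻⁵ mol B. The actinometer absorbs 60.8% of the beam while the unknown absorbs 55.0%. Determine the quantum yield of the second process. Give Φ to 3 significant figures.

Φ = 0.171

Photons absorbed by the actinometer: 1.51×10⁻⁴ / 1.20 = 1.258×10⁻⁴ mol.
Incident flux: 1.258×10⁻⁴ / 0.608 = 2.069×10⁻⁴ einstein.
Absorbed by unknown: 0.550 × 2.069×10⁻⁴ = 1.138×10⁻⁴ mol.
Φ(unknown) = 1.95×10⁻⁵ / 1.138×10⁻⁴ = 0.171.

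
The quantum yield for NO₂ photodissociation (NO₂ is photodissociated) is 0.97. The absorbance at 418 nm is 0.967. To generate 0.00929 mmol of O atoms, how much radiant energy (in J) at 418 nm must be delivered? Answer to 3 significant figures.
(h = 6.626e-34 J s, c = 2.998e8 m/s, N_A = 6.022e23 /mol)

Product: 0.00929 mmol = 9.29e-6 mol.
Photons that must be absorbed: 9.29e-6 / 0.97 = 9.577e-6 mol.
Fraction absorbed: 1 − 10^(−0.967) = 0.8921.
Incident photons needed: 9.577e-6 / 0.8921 = 1.074e-5 mol.
Photon energy: hc/λ = 4.752e-19 J; per mole, 2.862e5 J mol⁻¹.
Energy required: 1.074e-5 × 2.862e5 = 3.07 J.

3.07 J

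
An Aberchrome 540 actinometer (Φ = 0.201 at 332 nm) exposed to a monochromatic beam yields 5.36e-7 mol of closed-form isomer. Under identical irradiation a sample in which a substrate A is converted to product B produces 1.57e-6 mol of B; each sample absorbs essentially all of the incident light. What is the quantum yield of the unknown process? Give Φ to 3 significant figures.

Φ = 0.589

Photons absorbed by the actinometer: 5.36e-7 / 0.201 = 2.667e-6 mol.
Φ(unknown) = 1.57e-6 / 2.667e-6 = 0.589.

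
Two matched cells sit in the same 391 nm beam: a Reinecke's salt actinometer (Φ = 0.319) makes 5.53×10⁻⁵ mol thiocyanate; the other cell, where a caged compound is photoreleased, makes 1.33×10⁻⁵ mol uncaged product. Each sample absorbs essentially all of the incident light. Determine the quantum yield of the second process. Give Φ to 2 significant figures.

Φ = 0.077

Photons absorbed by the actinometer: 5.53×10⁻⁵ / 0.319 = 1.734×10⁻⁴ mol.
Φ(unknown) = 1.33×10⁻⁵ / 1.734×10⁻⁴ = 0.077.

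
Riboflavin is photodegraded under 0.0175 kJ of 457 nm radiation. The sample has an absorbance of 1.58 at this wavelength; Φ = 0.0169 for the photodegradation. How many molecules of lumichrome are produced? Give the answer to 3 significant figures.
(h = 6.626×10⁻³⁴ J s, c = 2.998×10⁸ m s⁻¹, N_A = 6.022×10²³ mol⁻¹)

6.62×10¹⁷ molecules

Photon energy at 457 nm: hc/λ = (6.626×10⁻³⁴)(2.998×10⁸)/(457×10⁻⁹) = 4.347×10⁻¹⁹ J.
Incident energy: 0.0175 kJ = 17.5 J.
Photons incident: 17.5 / 4.347×10⁻¹⁹ = 4.026×10¹⁹, i.e. 4.026×10¹⁹/6.022×10²³ = 6.685×10⁻⁵ mol.
Fraction absorbed: 1 − 10^(−1.58) = 0.9737.
Photons absorbed: 0.9737 × 6.685×10⁻⁵ = 6.509×10⁻⁵ mol.
Product: Φ × n_abs = 0.0169 × 6.509×10⁻⁵ = 1.100×10⁻⁶ mol.
As a count: 1.100×10⁻⁶ × 6.022×10²³ = 6.62×10¹⁷.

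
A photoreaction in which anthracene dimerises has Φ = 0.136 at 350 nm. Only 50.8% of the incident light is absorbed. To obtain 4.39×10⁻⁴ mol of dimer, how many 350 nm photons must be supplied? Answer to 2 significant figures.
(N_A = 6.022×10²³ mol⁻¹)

Photons that must be absorbed: 4.39×10⁻⁴ / 0.136 = 0.003228 mol.
Incident photons needed: 0.003228 / 0.508 = 0.006354 mol.
Photon count: 0.006354 × 6.022×10²³ = 3.8×10²¹.

3.8×10²¹ photons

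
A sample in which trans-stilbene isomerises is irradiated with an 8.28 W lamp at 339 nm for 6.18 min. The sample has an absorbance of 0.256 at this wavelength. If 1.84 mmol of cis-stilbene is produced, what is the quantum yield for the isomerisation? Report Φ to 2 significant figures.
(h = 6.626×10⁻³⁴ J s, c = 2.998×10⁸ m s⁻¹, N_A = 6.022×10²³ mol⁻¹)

Product: 1.84 mmol = 0.00184 mol.
Photon energy at 339 nm: hc/λ = (6.626×10⁻³⁴)(2.998×10⁸)/(339×10⁻⁹) = 5.860×10⁻¹⁹ J.
Energy delivered: (8.28 W)(370.8 s) = 3070 J.
Photons incident: 3070 / 5.860×10⁻¹⁹ = 5.239×10²¹, i.e. 5.239×10²¹/6.022×10²³ = 0.008700 mol.
Fraction absorbed: 1 − 10^(−0.256) = 0.4454.
Photons absorbed: 0.4454 × 0.008700 = 0.003875 mol.
Φ = 0.00184 mol / 0.003875 mol photons = 0.47.

Φ = 0.47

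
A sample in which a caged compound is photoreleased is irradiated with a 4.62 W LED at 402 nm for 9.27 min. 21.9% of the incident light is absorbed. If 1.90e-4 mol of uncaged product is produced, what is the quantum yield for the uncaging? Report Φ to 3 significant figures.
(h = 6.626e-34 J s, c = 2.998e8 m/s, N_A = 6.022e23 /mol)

Photon energy at 402 nm: hc/λ = (6.626e-34)(2.998e8)/(402e-9) = 4.941e-19 J.
Energy delivered: (4.62 W)(556.2 s) = 2570 J.
Photons incident: 2570 / 4.941e-19 = 5.201e21, i.e. 5.201e21/6.022e23 = 0.008637 mol.
Photons absorbed: 0.219 × 0.008637 = 0.001892 mol.
Φ = 1.90e-4 mol / 0.001892 mol photons = 0.100.

Φ = 0.100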